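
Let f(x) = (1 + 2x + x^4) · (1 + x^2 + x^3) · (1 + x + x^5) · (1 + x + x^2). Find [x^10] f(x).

7

(1 + 2x + x^4) has coefficients 1,2,0,0,1 for degrees 0…4.
(1 + x^2 + x^3) has coefficients 1,0,1,1,0,0,0,0,0,0,0 for degrees 0…10.
Multiplying by (1 + x + x^5) gives running coefficients 1,1,1,2,1,1,0,1,1,0,0 for degrees 0…10.
Finally multiplying by (1 + x + x^2), the product of all factors after the first has coefficients 1,2,3,4,4,4,2,2,2,2,1 for degrees 0…10.
[x^10] = 1·1 + 2·2 + 1·2 = 7.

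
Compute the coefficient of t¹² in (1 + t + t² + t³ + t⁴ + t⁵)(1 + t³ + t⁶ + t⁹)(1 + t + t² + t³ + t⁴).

(1 + t + t² + t³ + t⁴ + t⁵) has coefficients 1,1,1,1,1,1 for degrees 0…5.
(1 + t³ + t⁶ + t⁹) has coefficients 1,0,0,1,0,0,1,0,0,1,0,0,0 for degrees 0…12.
Finally multiplying by (1 + t + t² + t³ + t⁴), the product of all factors after the first has coefficients 1,1,1,2,2,1,2,2,1,2,2,1,1 for degrees 0…12.
[t¹²] = 1·1 + 1·1 + 1·2 + 1·2 + 1·1 + 1·2 = 9.

9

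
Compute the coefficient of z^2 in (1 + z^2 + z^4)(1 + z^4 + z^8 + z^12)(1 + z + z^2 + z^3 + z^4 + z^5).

2

(1 + z^2 + z^4) has coefficients 1,0,1 for degrees 0…2.
(1 + z^4 + z^8 + z^12) has coefficients 1,0,0 for degrees 0…2.
Finally multiplying by (1 + z + z^2 + z^3 + z^4 + z^5), the product of all factors after the first has coefficients 1,1,1 for degrees 0…2.
[z^2] = 1·1 + 1·1 = 2.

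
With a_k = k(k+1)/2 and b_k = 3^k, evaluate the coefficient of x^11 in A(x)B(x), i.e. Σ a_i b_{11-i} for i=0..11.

199248

Write out a_i and b_{11-i} for i = 0,…,11 and sum the products.
Σ = 0·177147 + 1·59049 + 3·19683 + 6·6561 + 10·2187 + 15·729 + 21·243 + 28·81 + 36·27 + 45·9 + 55·3 + 66·1 = 199248.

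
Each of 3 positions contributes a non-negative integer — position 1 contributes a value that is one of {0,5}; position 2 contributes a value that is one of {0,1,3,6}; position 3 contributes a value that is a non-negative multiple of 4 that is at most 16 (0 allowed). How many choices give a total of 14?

2

The generating function for the choices is (1 + x^5)·(1 + x + x^3 + x^6)·(1 + x^4 + x^8 + x^12 + x^16); the count is [x^14].
(1 + x^5) has coefficients 1,0,0,0,0,1 for degrees 0…5.
(1 + x + x^3 + x^6) has coefficients 1,1,0,1,0,0,1,0,0,0,0,0,0,0,0 for degrees 0…14.
Finally multiplying by (1 + x^4 + x^8 + x^12 + x^16), the product of all factors after the first has coefficients 1,1,0,1,1,1,1,1,1,1,1,1,1,1,1 for degrees 0…14.
[x^14] = 1·1 + 1·1 = 2.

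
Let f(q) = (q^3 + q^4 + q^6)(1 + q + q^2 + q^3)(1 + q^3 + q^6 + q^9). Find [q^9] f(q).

5

(q^3 + q^4 + q^6) has coefficients 0,0,0,1,1,0,1 for degrees 0…6.
(1 + q + q^2 + q^3) has coefficients 1,1,1,1,0,0,0,0,0,0 for degrees 0…9.
Finally multiplying by (1 + q^3 + q^6 + q^9), the product of all factors after the first has coefficients 1,1,1,2,1,1,2,1,1,2 for degrees 0…9.
[q^9] = 1·2 + 1·1 + 1·2 = 5.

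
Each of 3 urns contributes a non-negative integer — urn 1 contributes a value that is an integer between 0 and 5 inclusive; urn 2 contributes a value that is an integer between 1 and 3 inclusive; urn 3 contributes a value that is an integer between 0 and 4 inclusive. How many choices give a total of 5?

The generating function for the choices is (1 + z + z^2 + z^3 + z^4 + z^5)·(z + z^2 + z^3)·(1 + z + z^2 + z^3 + z^4); the count is [z^5].
(1 + z + z^2 + z^3 + z^4 + z^5) has coefficients 1,1,1,1,1,1 for degrees 0…5.
(z + z^2 + z^3) has coefficients 0,1,1,1,0,0 for degrees 0…5.
Finally multiplying by (1 + z + z^2 + z^3 + z^4), the product of all factors after the first has coefficients 0,1,2,3,3,3 for degrees 0…5.
[z^5] = 1·3 + 1·3 + 1·3 + 1·2 + 1·1 + 1·0 = 12.

12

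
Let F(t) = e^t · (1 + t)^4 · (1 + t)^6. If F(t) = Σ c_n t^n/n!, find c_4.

8501

The EGF product rule gives c_4 = Σ_{k_1+k_2+k_3=4} C(4; k_1,k_2,k_3) · ∏ g_i(k_i), where e^t gives (1)^k; (1+t)^4 gives the falling factorial (4)_k; (1+t)^6 gives the falling factorial (6)_k.
g_1(k) for k = 0…4: 1, 1, 1, 1, 1.
g_2(k) for k = 0…4: 1, 4, 12, 24, 24.
g_3(k) for k = 0…4: 1, 6, 30, 120, 360.
First combine the last two factors: h(k) = Σ_j C(k,j)·g_2(j)·g_3(k−j) for k = 0…4: 1, 10, 90, 720, 5040.
c_4 = Σ_k C(4,k)·g_1(k)·h(4−k) = 1·1·5040 + 4·1·720 + 6·1·90 + 4·1·10 + 1·1·1 = 5040 + 2880 + 540 + 40 + 1 = 8501.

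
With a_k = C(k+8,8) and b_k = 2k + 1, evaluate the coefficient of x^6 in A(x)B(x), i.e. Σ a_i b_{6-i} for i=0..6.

The convolution is the x^6 coefficient of A(x)B(x).
Σ = 1·13 + 9·11 + 45·9 + 165·7 + 495·5 + 1287·3 + 3003·1 = 11011.

11011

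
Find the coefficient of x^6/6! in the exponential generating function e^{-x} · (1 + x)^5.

151

The EGF product rule gives c_6 = Σ_{k_1+k_2=6} C(6; k_1,k_2) · ∏ g_i(k_i), where e^{-x} gives (-1)^k; (1+x)^5 gives the falling factorial (5)_k.
g_1(k) for k = 0…6: 1, -1, 1, -1, 1, -1, 1.
g_2(k) for k = 0…6: 1, 5, 20, 60, 120, 120, 0.
c_6 = Σ_k C(6,k)·g_1(k)·g_2(6−k) = 6·(-1)·120 + 15·1·120 + 20·(-1)·60 + 15·1·20 + 6·(-1)·5 + 1·1·1 = −720 + 1800 − 1200 + 300 − 30 + 1 = 151.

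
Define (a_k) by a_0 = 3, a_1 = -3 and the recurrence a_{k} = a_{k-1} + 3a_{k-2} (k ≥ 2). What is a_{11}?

The ordinary generating function has denominator 1 - y - 3y^2.
Iterating the recurrence: a_0,…,a_{11} = 3, -3, 6, -3, 15, 6, 51, 69, 222, 429, 1095, 2382.

2382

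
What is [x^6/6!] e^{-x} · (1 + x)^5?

The EGF product rule gives c_6 = Σ_{k_1+k_2=6} C(6; k_1,k_2) · ∏ g_i(k_i), where e^{-x} gives (-1)^k; (1+x)^5 gives the falling factorial (5)_k.
g_1(k) for k = 0…6: 1, -1, 1, -1, 1, -1, 1.
g_2(k) for k = 0…6: 1, 5, 20, 60, 120, 120, 0.
c_6 = Σ_k C(6,k)·g_1(k)·g_2(6−k) = 6·(-1)·120 + 15·1·120 + 20·(-1)·60 + 15·1·20 + 6·(-1)·5 + 1·1·1 = −720 + 1800 − 1200 + 300 − 30 + 1 = 151.

151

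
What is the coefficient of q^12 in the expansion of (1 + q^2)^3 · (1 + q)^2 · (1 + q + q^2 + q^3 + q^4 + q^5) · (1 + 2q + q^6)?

(1 + q^2)^3 has coefficients 1,0,3,0,3,0,1 for degrees 0…6.
(1 + q)^2 has coefficients 1,2,1,0,0,0,0,0,0,0,0,0,0 for degrees 0…12.
Multiplying by (1 + q + q^2 + q^3 + q^4 + q^5) gives running coefficients 1,3,4,4,4,4,3,1,0,0,0,0,0 for degrees 0…12.
Finally multiplying by (1 + 2q + q^6), the product of all factors after the first has coefficients 1,5,10,12,12,12,12,10,6,4,4,4,3 for degrees 0…12.
[q^12] = 1·3 + 3·4 + 3·6 + 1·12 = 45.

45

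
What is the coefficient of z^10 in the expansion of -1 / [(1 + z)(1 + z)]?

The denominator gives the recurrence a_n = −2a_(n−1) − a_(n−2) for n ≥ 2; the numerator fixes a_0 = -1, a_1 = 2.
Iterating: -1, 2, -3, 4, -5, 6, -7, 8, -9, 10, -11, so a_10 = -11.

-11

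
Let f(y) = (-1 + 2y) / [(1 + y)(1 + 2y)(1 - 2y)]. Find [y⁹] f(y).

Partial fractions give a closed form: a_n = (1)·(-1)^n + (-2)·(-2)^n.
At n = 9: a_9 = 1023.

1023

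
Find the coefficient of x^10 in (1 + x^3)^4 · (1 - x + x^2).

-4

(1 + x^3)^4 has coefficients 1,0,0,4,0,0,6,0,0,4,0 for degrees 0…10.
(1 - x + x^2) has coefficients 1,-1,1,0,0,0,0,0,0,0,0 for degrees 0…10.
[x^10] = 1·0 + 4·0 + 6·0 + 4·(-1) = -4.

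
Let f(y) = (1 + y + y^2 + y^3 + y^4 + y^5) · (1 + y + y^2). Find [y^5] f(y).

(1 + y + y^2 + y^3 + y^4 + y^5) has coefficients 1,1,1,1,1,1 for degrees 0…5.
(1 + y + y^2) has coefficients 1,1,1,0,0,0 for degrees 0…5.
[y^5] = 1·0 + 1·0 + 1·0 + 1·1 + 1·1 + 1·1 = 3.

3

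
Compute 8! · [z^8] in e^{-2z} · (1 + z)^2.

1792

The EGF product rule gives c_8 = Σ_{k_1+k_2=8} C(8; k_1,k_2) · ∏ g_i(k_i), where e^{-2z} gives (-2)^k; (1+z)^2 gives the falling factorial (2)_k.
g_1(k) for k = 0…8: 1, -2, 4, -8, 16, -32, 64, -128, 256.
g_2(k) for k = 0…8: 1, 2, 2, 0, 0, 0, 0, 0, 0.
c_8 = Σ_k C(8,k)·g_1(k)·g_2(8−k) = 28·64·2 + 8·(-128)·2 + 1·256·1 = 3584 − 2048 + 256 = 1792.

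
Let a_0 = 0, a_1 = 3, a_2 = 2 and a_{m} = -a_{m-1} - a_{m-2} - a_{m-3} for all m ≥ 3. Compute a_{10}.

The ordinary generating function has denominator 1 + z + z^2 + z^3.
Iterating the recurrence: a_0,…,a_{10} = 0, 3, 2, -5, 0, 3, 2, -5, 0, 3, 2.

2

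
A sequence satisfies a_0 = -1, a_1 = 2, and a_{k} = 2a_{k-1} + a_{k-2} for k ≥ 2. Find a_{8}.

647

The ordinary generating function has denominator 1 - 2x - x^2.
Iterating the recurrence: a_0,…,a_{8} = -1, 2, 3, 8, 19, 46, 111, 268, 647.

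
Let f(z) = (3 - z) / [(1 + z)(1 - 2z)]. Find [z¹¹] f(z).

Partial fractions give a closed form: a_n = (4/3)·(-1)^n + (5/3)·2^n.
At n = 11: a_11 = 3412.

3412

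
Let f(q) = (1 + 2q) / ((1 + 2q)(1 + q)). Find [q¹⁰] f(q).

The denominator gives the recurrence a_n = −3a_(n−1) − 2a_(n−2) for n ≥ 2; the numerator fixes a_0 = 1, a_1 = -1.
Iterating: 1, -1, 1, -1, 1, -1, 1, -1, 1, -1, 1, so a_10 = 1.

1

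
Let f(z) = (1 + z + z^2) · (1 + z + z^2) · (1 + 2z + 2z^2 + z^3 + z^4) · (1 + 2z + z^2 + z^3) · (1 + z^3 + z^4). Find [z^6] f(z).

(1 + z + z^2) has coefficients 1,1,1 for degrees 0…2.
(1 + z + z^2) has coefficients 1,1,1,0,0,0,0 for degrees 0…6.
Multiplying by (1 + 2z + 2z^2 + z^3 + z^4) gives running coefficients 1,3,5,5,4,2,1 for degrees 0…6.
Multiplying by (1 + 2z + z^2 + z^3) gives running coefficients 1,5,12,19,22,20,14 for degrees 0…6.
Finally multiplying by (1 + z^3 + z^4), the product of all factors after the first has coefficients 1,5,12,20,28,37,45 for degrees 0…6.
[z^6] = 1·45 + 1·37 + 1·28 = 110.

110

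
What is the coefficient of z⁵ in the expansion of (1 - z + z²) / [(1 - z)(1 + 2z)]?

The denominator gives the recurrence a_n = −a_(n−1) + 2a_(n−2) for n ≥ 3; the numerator fixes a_0 = 1, a_1 = -2, a_2 = 5.
Iterating: 1, -2, 5, -9, 19, -37, so a_5 = -37.

-37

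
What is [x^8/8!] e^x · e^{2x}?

The EGF product rule gives c_8 = Σ_{k_1+k_2=8} C(8; k_1,k_2) · ∏ g_i(k_i), where e^x gives (1)^k; e^{2x} gives (2)^k.
g_1(k) for k = 0…8: 1, 1, 1, 1, 1, 1, 1, 1, 1.
g_2(k) for k = 0…8: 1, 2, 4, 8, 16, 32, 64, 128, 256.
c_8 = Σ_k C(8,k)·g_1(k)·g_2(8−k) = 1·1·256 + 8·1·128 + 28·1·64 + 56·1·32 + 70·1·16 + 56·1·8 + 28·1·4 + 8·1·2 + 1·1·1 = 256 + 1024 + 1792 + 1792 + 1120 + 448 + 112 + 16 + 1 = 6561.

6561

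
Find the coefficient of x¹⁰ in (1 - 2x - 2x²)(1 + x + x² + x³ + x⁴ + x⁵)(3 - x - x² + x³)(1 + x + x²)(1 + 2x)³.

(1 - 2x - 2x²) has coefficients 1,-2,-2 for degrees 0…2.
(1 + x + x² + x³ + x⁴ + x⁵) has coefficients 1,1,1,1,1,1,0,0,0,0,0 for degrees 0…10.
Multiplying by (3 - x - x² + x³) gives running coefficients 3,2,1,2,2,2,-1,0,1,0,0 for degrees 0…10.
Multiplying by (1 + x + x²) gives running coefficients 3,5,6,5,5,6,3,1,0,1,1 for degrees 0…10.
Finally multiplying by (1 + 2x)³, the product of all factors after the first has coefficients 3,23,72,125,147,144,139,131,90,37,15 for degrees 0…10.
[x¹⁰] = 1·15 − 2·37 − 2·90 = -239.

-239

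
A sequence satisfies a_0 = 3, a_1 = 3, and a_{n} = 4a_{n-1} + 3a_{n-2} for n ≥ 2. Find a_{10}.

The ordinary generating function has denominator 1 - 4q - 3q^2.
Iterating the recurrence: a_0,…,a_{10} = 3, 3, 21, 93, 435, 2019, 9381, 43581, 202467, 940611, 4369845.

4369845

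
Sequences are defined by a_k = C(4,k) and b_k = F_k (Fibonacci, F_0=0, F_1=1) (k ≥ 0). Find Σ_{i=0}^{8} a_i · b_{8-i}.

144

The convolution is the x^8 coefficient of A(x)B(x).
Σ = 1·21 + 4·13 + 6·8 + 4·5 + 1·3 + 0·2 + 0·1 + 0·1 + 0·0 = 144.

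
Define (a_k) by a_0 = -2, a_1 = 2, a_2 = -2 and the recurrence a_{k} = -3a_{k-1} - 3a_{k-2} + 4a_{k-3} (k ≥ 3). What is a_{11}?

7702

The ordinary generating function has denominator 1 + 3y + 3y^2 - 4y^3.
Iterating the recurrence: a_0,…,a_{11} = -2, 2, -2, -8, 38, -98, 148, 2, -842, 3112, -6802, 7702.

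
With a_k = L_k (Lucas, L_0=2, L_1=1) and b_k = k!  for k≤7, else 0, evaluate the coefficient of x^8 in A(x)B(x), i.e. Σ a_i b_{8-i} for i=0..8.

8026

Write out a_i and b_{8-i} for i = 0,…,8 and sum the products.
Σ = 2·0 + 1·5040 + 3·720 + 4·120 + 7·24 + 11·6 + 18·2 + 29·1 + 47·1 = 8026.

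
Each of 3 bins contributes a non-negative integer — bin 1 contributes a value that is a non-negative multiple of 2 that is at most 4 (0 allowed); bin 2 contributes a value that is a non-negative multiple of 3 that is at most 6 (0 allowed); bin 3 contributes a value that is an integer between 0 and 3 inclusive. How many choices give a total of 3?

3

The generating function for the choices is (1 + x² + x⁴)·(1 + x³ + x⁶)·(1 + x + x² + x³); the count is [x³].
(1 + x² + x⁴) has coefficients 1,0,1,0 for degrees 0…3.
(1 + x³ + x⁶) has coefficients 1,0,0,1 for degrees 0…3.
Finally multiplying by (1 + x + x² + x³), the product of all factors after the first has coefficients 1,1,1,2 for degrees 0…3.
[x³] = 1·2 + 1·1 = 3.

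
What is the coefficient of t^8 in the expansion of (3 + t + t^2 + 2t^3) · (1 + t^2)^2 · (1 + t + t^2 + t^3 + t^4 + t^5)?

(3 + t + t^2 + 2t^3) has coefficients 3,1,1,2 for degrees 0…3.
(1 + t^2)^2 has coefficients 1,0,2,0,1,0,0,0,0 for degrees 0…8.
Finally multiplying by (1 + t + t^2 + t^3 + t^4 + t^5), the product of all factors after the first has coefficients 1,1,3,3,4,4,3,3,1 for degrees 0…8.
[t^8] = 3·1 + 1·3 + 1·3 + 2·4 = 17.

17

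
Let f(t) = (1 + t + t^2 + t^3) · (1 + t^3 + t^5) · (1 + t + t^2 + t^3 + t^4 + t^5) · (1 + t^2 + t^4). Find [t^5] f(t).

15

(1 + t + t^2 + t^3) has coefficients 1,1,1,1 for degrees 0…3.
(1 + t^3 + t^5) has coefficients 1,0,0,1,0,1 for degrees 0…5.
Multiplying by (1 + t + t^2 + t^3 + t^4 + t^5) gives running coefficients 1,1,1,2,2,3 for degrees 0…5.
Finally multiplying by (1 + t^2 + t^4), the product of all factors after the first has coefficients 1,1,2,3,4,6 for degrees 0…5.
[t^5] = 1·6 + 1·4 + 1·3 + 1·2 = 15.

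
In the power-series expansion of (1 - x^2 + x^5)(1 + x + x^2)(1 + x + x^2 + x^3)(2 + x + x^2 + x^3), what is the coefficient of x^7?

2

(1 - x^2 + x^5) has coefficients 1,0,-1,0,0,1 for degrees 0…5.
(1 + x + x^2) has coefficients 1,1,1,0,0,0,0,0 for degrees 0…7.
Multiplying by (1 + x + x^2 + x^3) gives running coefficients 1,2,3,3,2,1,0,0 for degrees 0…7.
Finally multiplying by (2 + x + x^2 + x^3), the product of all factors after the first has coefficients 2,5,9,12,12,10,6,3 for degrees 0…7.
[x^7] = 1·3 − 1·10 + 1·9 = 2.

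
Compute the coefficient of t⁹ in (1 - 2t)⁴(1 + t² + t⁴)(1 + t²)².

(1 - 2t)⁴ has coefficients 1,-8,24,-32,16 for degrees 0…4.
(1 + t² + t⁴) has coefficients 1,0,1,0,1,0,0,0,0,0 for degrees 0…9.
Finally multiplying by (1 + t²)², the product of all factors after the first has coefficients 1,0,3,0,4,0,3,0,1,0 for degrees 0…9.
[t⁹] = 1·0 − 8·1 + 24·0 − 32·3 + 16·0 = -104.

-104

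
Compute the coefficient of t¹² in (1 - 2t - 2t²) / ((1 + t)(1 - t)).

-1

The denominator gives the recurrence a_n = a_(n−2) for n ≥ 3; the numerator fixes a_0 = 1, a_1 = -2, a_2 = -1.
Iterating: 1, -2, -1, -2, -1, -2, -1, -2, -1, -2, -1, -2, -1, so a_12 = -1.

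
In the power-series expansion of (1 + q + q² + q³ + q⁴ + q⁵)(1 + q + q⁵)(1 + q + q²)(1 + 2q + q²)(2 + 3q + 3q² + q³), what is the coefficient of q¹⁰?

(1 + q + q² + q³ + q⁴ + q⁵) has coefficients 1,1,1,1,1,1 for degrees 0…5.
(1 + q + q⁵) has coefficients 1,1,0,0,0,1,0,0,0,0,0 for degrees 0…10.
Multiplying by (1 + q + q²) gives running coefficients 1,2,2,1,0,1,1,1,0,0,0 for degrees 0…10.
Multiplying by (1 + 2q + q²) gives running coefficients 1,4,7,7,4,2,3,4,3,1,0 for degrees 0…10.
Finally multiplying by (2 + 3q + 3q² + q³), the product of all factors after the first has coefficients 2,11,29,48,54,44,31,27,29,26,16 for degrees 0…10.
[q¹⁰] = 1·16 + 1·26 + 1·29 + 1·27 + 1·31 + 1·44 = 173.

173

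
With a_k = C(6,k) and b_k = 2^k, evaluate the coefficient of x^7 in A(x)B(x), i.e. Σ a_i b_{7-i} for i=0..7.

1458

This is [x^7] in the product of the two ordinary generating functions.
Σ = 1·128 + 6·64 + 15·32 + 20·16 + 15·8 + 6·4 + 1·2 + 0·1 = 1458.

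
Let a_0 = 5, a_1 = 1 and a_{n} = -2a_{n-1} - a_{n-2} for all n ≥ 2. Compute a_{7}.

The ordinary generating function has denominator 1 + 2z + z^2.
Iterating the recurrence: a_0,…,a_{7} = 5, 1, -7, 13, -19, 25, -31, 37.

37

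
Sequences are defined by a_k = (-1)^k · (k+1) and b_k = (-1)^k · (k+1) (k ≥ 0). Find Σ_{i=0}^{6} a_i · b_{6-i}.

The convolution is the t^6 coefficient of A(t)B(t).
Σ = 1·7 − 2·(-6) + 3·5 − 4·(-4) + 5·3 − 6·(-2) + 7·1 = 84.

84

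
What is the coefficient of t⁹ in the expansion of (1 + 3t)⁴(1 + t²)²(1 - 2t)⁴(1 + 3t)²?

-1494

(1 + 3t)⁴ has coefficients 1,12,54,108,81 for degrees 0…4.
(1 + t²)² has coefficients 1,0,2,0,1,0,0,0,0,0 for degrees 0…9.
Multiplying by (1 - 2t)⁴ gives running coefficients 1,-8,26,-48,65,-72,56,-32,16,0 for degrees 0…9.
Finally multiplying by (1 + 3t)², the product of all factors after the first has coefficients 1,-2,-13,36,11,-114,209,-344,328,-192 for degrees 0…9.
[t⁹] = 1·(-192) + 12·328 + 54·(-344) + 108·209 + 81·(-114) = -1494.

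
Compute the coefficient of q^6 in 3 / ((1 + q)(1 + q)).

21

The denominator gives the recurrence a_n = −2a_(n−1) − a_(n−2) for n ≥ 2; the numerator fixes a_0 = 3, a_1 = -6.
Iterating: 3, -6, 9, -12, 15, -18, 21, so a_6 = 21.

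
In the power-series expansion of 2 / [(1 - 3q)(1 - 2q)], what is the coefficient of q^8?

Partial fractions give a closed form: a_n = (6)·3^n + (-4)·2^n.
At n = 8: a_8 = 38342.

38342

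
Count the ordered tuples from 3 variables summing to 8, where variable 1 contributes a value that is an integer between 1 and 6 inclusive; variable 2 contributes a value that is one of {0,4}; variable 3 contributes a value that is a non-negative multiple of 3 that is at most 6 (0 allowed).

4

The generating function for the choices is (t + t² + t³ + t⁴ + t⁵ + t⁶)·(1 + t⁴)·(1 + t³ + t⁶); the count is [t⁸].
(t + t² + t³ + t⁴ + t⁵ + t⁶) has coefficients 0,1,1,1,1,1,1 for degrees 0…6.
(1 + t⁴) has coefficients 1,0,0,0,1,0,0,0,0 for degrees 0…8.
Finally multiplying by (1 + t³ + t⁶), the product of all factors after the first has coefficients 1,0,0,1,1,0,1,1,0 for degrees 0…8.
[t⁸] = 1·1 + 1·1 + 1·0 + 1·1 + 1·1 + 1·0 = 4.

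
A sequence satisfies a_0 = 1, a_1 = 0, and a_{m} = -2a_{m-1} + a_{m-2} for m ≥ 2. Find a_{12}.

The ordinary generating function has denominator 1 + 2t - t^2.
Iterating the recurrence: a_0,…,a_{12} = 1, 0, 1, -2, 5, -12, 29, -70, 169, -408, 985, -2378, 5741.

5741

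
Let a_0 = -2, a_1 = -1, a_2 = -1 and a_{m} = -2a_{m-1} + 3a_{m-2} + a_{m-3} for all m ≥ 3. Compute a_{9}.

The ordinary generating function has denominator 1 + 2q - 3q^2 - q^3.
Iterating the recurrence: a_0,…,a_{9} = -2, -1, -1, -3, 2, -14, 31, -102, 283, -841.

-841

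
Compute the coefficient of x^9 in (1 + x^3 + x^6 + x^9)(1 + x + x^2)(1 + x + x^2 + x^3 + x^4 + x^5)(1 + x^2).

(1 + x^3 + x^6 + x^9) has coefficients 1,0,0,1,0,0,1,0,0,1 for degrees 0…9.
(1 + x + x^2) has coefficients 1,1,1,0,0,0,0,0,0,0 for degrees 0…9.
Multiplying by (1 + x + x^2 + x^3 + x^4 + x^5) gives running coefficients 1,2,3,3,3,3,2,1,0,0 for degrees 0…9.
Finally multiplying by (1 + x^2), the product of all factors after the first has coefficients 1,2,4,5,6,6,5,4,2,1 for degrees 0…9.
[x^9] = 1·1 + 1·5 + 1·5 + 1·1 = 12.

12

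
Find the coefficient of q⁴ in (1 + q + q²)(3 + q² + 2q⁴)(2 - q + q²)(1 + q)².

19

(1 + q + q²) has coefficients 1,1,1 for degrees 0…2.
(3 + q² + 2q⁴) has coefficients 3,0,1,0,2 for degrees 0…4.
Multiplying by (2 - q + q²) gives running coefficients 6,-3,5,-1,5 for degrees 0…4.
Finally multiplying by (1 + q)², the product of all factors after the first has coefficients 6,9,5,6,8 for degrees 0…4.
[q⁴] = 1·8 + 1·6 + 1·5 = 19.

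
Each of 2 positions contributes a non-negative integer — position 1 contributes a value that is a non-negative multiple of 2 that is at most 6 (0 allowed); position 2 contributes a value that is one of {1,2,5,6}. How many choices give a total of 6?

2

The generating function for the choices is (1 + t^2 + t^4 + t^6)·(t + t^2 + t^5 + t^6); the count is [t^6].
(1 + t^2 + t^4 + t^6) has coefficients 1,0,1,0,1,0,1 for degrees 0…6.
(t + t^2 + t^5 + t^6) has coefficients 0,1,1,0,0,1,1 for degrees 0…6.
[t^6] = 1·1 + 1·0 + 1·1 + 1·0 = 2.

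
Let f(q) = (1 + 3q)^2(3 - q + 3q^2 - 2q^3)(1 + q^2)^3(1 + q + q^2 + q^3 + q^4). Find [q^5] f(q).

(1 + 3q)^2 has coefficients 1,6,9 for degrees 0…2.
(3 - q + 3q^2 - 2q^3) has coefficients 3,-1,3,-2,0,0 for degrees 0…5.
Multiplying by (1 + q^2)^3 gives running coefficients 3,-1,12,-5,18,-9 for degrees 0…5.
Finally multiplying by (1 + q + q^2 + q^3 + q^4), the product of all factors after the first has coefficients 3,2,14,9,27,15 for degrees 0…5.
[q^5] = 1·15 + 6·27 + 9·9 = 258.

258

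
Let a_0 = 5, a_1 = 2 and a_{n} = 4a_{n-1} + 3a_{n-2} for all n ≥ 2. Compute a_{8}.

The ordinary generating function has denominator 1 - 4y - 3y^2.
Iterating the recurrence: a_0,…,a_{8} = 5, 2, 23, 98, 461, 2138, 9935, 46154, 214421.

214421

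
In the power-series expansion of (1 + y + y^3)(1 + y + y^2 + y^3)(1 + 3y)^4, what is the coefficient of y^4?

(1 + y + y^3) has coefficients 1,1,0,1 for degrees 0…3.
(1 + y + y^2 + y^3) has coefficients 1,1,1,1,0 for degrees 0…4.
Finally multiplying by (1 + 3y)^4, the product of all factors after the first has coefficients 1,13,67,175,255 for degrees 0…4.
[y^4] = 1·255 + 1·175 + 1·13 = 443.

443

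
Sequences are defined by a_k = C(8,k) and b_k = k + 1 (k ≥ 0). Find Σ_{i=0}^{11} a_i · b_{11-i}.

The convolution is the t^11 coefficient of A(t)B(t).
Σ = 1·12 + 8·11 + 28·10 + 56·9 + 70·8 + 56·7 + 28·6 + 8·5 + 1·4 + 0·3 + 0·2 + 0·1 = 2048.

2048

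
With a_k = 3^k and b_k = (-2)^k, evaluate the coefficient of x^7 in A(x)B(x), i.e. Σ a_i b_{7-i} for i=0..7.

1261

The convolution is the x^7 coefficient of A(x)B(x).
Σ = 1·(-128) + 3·64 + 9·(-32) + 27·16 + 81·(-8) + 243·4 + 729·(-2) + 2187·1 = 1261.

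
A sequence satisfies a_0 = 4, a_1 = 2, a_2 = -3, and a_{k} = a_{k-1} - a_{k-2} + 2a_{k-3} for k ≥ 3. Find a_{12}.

41

The ordinary generating function has denominator 1 - z + z^2 - 2z^3.
Iterating the recurrence: a_0,…,a_{12} = 4, 2, -3, 3, 10, 1, -3, 16, 21, -1, 10, 53, 41.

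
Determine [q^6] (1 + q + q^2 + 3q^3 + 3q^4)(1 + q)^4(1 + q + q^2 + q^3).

109

(1 + q + q^2 + 3q^3 + 3q^4) has coefficients 1,1,1,3,3 for degrees 0…4.
(1 + q)^4 has coefficients 1,4,6,4,1,0,0 for degrees 0…6.
Finally multiplying by (1 + q + q^2 + q^3), the product of all factors after the first has coefficients 1,5,11,15,15,11,5 for degrees 0…6.
[q^6] = 1·5 + 1·11 + 1·15 + 3·15 + 3·11 = 109.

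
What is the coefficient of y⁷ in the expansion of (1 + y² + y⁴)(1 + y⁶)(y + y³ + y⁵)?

(1 + y² + y⁴) has coefficients 1,0,1,0,1 for degrees 0…4.
(1 + y⁶) has coefficients 1,0,0,0,0,0,1,0 for degrees 0…7.
Finally multiplying by (y + y³ + y⁵), the product of all factors after the first has coefficients 0,1,0,1,0,1,0,1 for degrees 0…7.
[y⁷] = 1·1 + 1·1 + 1·1 = 3.

3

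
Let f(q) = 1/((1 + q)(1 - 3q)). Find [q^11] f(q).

132860

Partial fractions give a closed form: a_n = (1/4)·(-1)^n + (3/4)·3^n.
At n = 11: a_11 = 132860.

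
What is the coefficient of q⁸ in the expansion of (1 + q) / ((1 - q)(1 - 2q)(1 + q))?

Partial fractions give a closed form: a_n = (-1)·1^n + (2)·2^n.
At n = 8: a_8 = 511.

511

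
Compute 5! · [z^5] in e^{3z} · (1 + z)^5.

The EGF product rule gives c_5 = Σ_{k_1+k_2=5} C(5; k_1,k_2) · ∏ g_i(k_i), where e^{3z} gives (3)^k; (1+z)^5 gives the falling factorial (5)_k.
g_1(k) for k = 0…5: 1, 3, 9, 27, 81, 243.
g_2(k) for k = 0…5: 1, 5, 20, 60, 120, 120.
c_5 = Σ_k C(5,k)·g_1(k)·g_2(5−k) = 1·1·120 + 5·3·120 + 10·9·60 + 10·27·20 + 5·81·5 + 1·243·1 = 120 + 1800 + 5400 + 5400 + 2025 + 243 = 14988.

14988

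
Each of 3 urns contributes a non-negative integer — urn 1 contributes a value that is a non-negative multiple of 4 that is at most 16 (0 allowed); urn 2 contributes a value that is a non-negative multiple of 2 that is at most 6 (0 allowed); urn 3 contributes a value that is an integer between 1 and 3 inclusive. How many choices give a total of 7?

4

The generating function for the choices is (1 + x⁴ + x⁸ + x¹² + x¹⁶)·(1 + x² + x⁴ + x⁶)·(x + x² + x³); the count is [x⁷].
(1 + x⁴ + x⁸ + x¹² + x¹⁶) has coefficients 1,0,0,0,1,0,0,0 for degrees 0…7.
(1 + x² + x⁴ + x⁶) has coefficients 1,0,1,0,1,0,1,0 for degrees 0…7.
Finally multiplying by (x + x² + x³), the product of all factors after the first has coefficients 0,1,1,2,1,2,1,2 for degrees 0…7.
[x⁷] = 1·2 + 1·2 = 4.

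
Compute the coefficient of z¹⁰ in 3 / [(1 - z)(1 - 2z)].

6141

Partial fractions give a closed form: a_n = (-3)·1^n + (6)·2^n.
At n = 10: a_10 = 6141.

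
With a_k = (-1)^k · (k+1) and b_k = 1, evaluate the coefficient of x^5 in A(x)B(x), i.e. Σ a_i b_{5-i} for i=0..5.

-3

This is [x^5] in the product of the two ordinary generating functions.
Σ = 1·1 − 2·1 + 3·1 − 4·1 + 5·1 − 6·1 = -3.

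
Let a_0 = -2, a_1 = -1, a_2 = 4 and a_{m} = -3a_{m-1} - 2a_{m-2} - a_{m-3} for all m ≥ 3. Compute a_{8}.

The ordinary generating function has denominator 1 + 3y + 2y^2 + y^3.
Iterating the recurrence: a_0,…,a_{8} = -2, -1, 4, -8, 17, -39, 91, -212, 493.

493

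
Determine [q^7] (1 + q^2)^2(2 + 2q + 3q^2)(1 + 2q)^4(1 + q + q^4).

(1 + q^2)^2 has coefficients 1,0,2,0,1 for degrees 0…4.
(2 + 2q + 3q^2) has coefficients 2,2,3,0,0,0,0,0 for degrees 0…7.
Multiplying by (1 + 2q)^4 gives running coefficients 2,18,67,136,168,128,48,0 for degrees 0…7.
Finally multiplying by (1 + q + q^4), the product of all factors after the first has coefficients 2,20,85,203,306,314,243,184 for degrees 0…7.
[q^7] = 1·184 + 2·314 + 1·203 = 1015.

1015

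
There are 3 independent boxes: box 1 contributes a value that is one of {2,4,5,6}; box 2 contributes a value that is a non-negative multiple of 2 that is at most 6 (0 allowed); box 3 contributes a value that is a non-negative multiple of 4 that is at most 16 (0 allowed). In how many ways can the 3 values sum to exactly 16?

The generating function for the choices is (z^2 + z^4 + z^5 + z^6)·(1 + z^2 + z^4 + z^6)·(1 + z^4 + z^8 + z^12 + z^16); the count is [z^16].
(z^2 + z^4 + z^5 + z^6) has coefficients 0,0,1,0,1,1,1 for degrees 0…6.
(1 + z^2 + z^4 + z^6) has coefficients 1,0,1,0,1,0,1,0,0,0,0,0,0,0,0,0,0 for degrees 0…16.
Finally multiplying by (1 + z^4 + z^8 + z^12 + z^16), the product of all factors after the first has coefficients 1,0,1,0,2,0,2,0,2,0,2,0,2,0,2,0,2 for degrees 0…16.
[z^16] = 1·2 + 1·2 + 1·0 + 1·2 = 6.

6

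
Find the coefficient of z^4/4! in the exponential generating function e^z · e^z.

16

The EGF product rule gives c_4 = Σ_{k_1+k_2=4} C(4; k_1,k_2) · ∏ g_i(k_i), where e^z gives (1)^k; e^z gives (1)^k.
g_1(k) for k = 0…4: 1, 1, 1, 1, 1.
g_2(k) for k = 0…4: 1, 1, 1, 1, 1.
c_4 = Σ_k C(4,k)·g_1(k)·g_2(4−k) = 1·1·1 + 4·1·1 + 6·1·1 + 4·1·1 + 1·1·1 = 1 + 4 + 6 + 4 + 1 = 16.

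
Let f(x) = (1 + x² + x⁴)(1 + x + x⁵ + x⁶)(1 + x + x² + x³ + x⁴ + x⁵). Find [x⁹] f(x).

7

(1 + x² + x⁴) has coefficients 1,0,1,0,1 for degrees 0…4.
(1 + x + x⁵ + x⁶) has coefficients 1,1,0,0,0,1,1,0,0,0 for degrees 0…9.
Finally multiplying by (1 + x + x² + x³ + x⁴ + x⁵), the product of all factors after the first has coefficients 1,2,2,2,2,3,3,2,2,2 for degrees 0…9.
[x⁹] = 1·2 + 1·2 + 1·3 = 7.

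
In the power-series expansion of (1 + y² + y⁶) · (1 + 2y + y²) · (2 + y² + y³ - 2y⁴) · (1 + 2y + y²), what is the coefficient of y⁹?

(1 + y² + y⁶) has coefficients 1,0,1,0,0,0,1 for degrees 0…6.
(1 + 2y + y²) has coefficients 1,2,1,0,0,0,0,0,0,0 for degrees 0…9.
Multiplying by (2 + y² + y³ - 2y⁴) gives running coefficients 2,4,3,3,1,-3,-2,0,0,0 for degrees 0…9.
Finally multiplying by (1 + 2y + y²), the product of all factors after the first has coefficients 2,8,13,13,10,2,-7,-7,-2,0 for degrees 0…9.
[y⁹] = 1·0 + 1·(-7) + 1·13 = 6.

6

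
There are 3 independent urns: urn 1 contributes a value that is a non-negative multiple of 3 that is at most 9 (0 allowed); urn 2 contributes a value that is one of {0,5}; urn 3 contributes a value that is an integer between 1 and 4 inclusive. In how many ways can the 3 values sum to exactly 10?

The generating function for the choices is (1 + z³ + z⁶ + z⁹)·(1 + z⁵)·(z + z² + z³ + z⁴); the count is [z¹⁰].
(1 + z³ + z⁶ + z⁹) has coefficients 1,0,0,1,0,0,1,0,0,1 for degrees 0…9.
(1 + z⁵) has coefficients 1,0,0,0,0,1,0,0,0,0,0 for degrees 0…10.
Finally multiplying by (z + z² + z³ + z⁴), the product of all factors after the first has coefficients 0,1,1,1,1,0,1,1,1,1,0 for degrees 0…10.
[z¹⁰] = 1·0 + 1·1 + 1·1 + 1·1 = 3.

3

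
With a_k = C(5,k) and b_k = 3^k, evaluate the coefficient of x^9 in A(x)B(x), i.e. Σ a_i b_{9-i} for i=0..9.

82944

Write out a_i and b_{9-i} for i = 0,…,9 and sum the products.
Σ = 1·19683 + 5·6561 + 10·2187 + 10·729 + 5·243 + 1·81 + 0·27 + 0·9 + 0·3 + 0·1 = 82944.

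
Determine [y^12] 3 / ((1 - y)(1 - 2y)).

Partial fractions give a closed form: a_n = (-3)·1^n + (6)·2^n.
At n = 12: a_12 = 24573.

24573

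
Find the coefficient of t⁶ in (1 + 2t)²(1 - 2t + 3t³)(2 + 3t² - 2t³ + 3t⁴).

(1 + 2t)² has coefficients 1,4,4 for degrees 0…2.
(1 - 2t + 3t³) has coefficients 1,-2,0,3,0,0,0 for degrees 0…6.
Finally multiplying by (2 + 3t² - 2t³ + 3t⁴), the product of all factors after the first has coefficients 2,-4,3,-2,7,3,-6 for degrees 0…6.
[t⁶] = 1·(-6) + 4·3 + 4·7 = 34.

34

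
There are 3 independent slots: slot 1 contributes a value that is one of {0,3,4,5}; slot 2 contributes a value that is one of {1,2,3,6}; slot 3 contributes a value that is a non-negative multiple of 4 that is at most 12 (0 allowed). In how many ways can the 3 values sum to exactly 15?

4

The generating function for the choices is (1 + z³ + z⁴ + z⁵)·(z + z² + z³ + z⁶)·(1 + z⁴ + z⁸ + z¹²); the count is [z¹⁵].
(1 + z³ + z⁴ + z⁵) has coefficients 1,0,0,1,1,1 for degrees 0…5.
(z + z² + z³ + z⁶) has coefficients 0,1,1,1,0,0,1,0,0,0,0,0,0,0,0,0 for degrees 0…15.
Finally multiplying by (1 + z⁴ + z⁸ + z¹²), the product of all factors after the first has coefficients 0,1,1,1,0,1,2,1,0,1,2,1,0,1,2,1 for degrees 0…15.
[z¹⁵] = 1·1 + 1·0 + 1·1 + 1·2 = 4.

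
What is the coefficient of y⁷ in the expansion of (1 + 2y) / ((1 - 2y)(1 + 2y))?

128

Partial fractions give a closed form: a_n = (1)·2^n.
At n = 7: a_7 = 128.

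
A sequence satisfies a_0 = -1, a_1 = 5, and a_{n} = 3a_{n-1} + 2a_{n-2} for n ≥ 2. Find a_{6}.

2197

The ordinary generating function has denominator 1 - 3t - 2t^2.
Iterating the recurrence: a_0,…,a_{6} = -1, 5, 13, 49, 173, 617, 2197.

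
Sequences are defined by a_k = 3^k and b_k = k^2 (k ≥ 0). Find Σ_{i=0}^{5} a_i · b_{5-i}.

The convolution is the t^5 coefficient of A(t)B(t).
Σ = 1·25 + 3·16 + 9·9 + 27·4 + 81·1 + 243·0 = 343.

343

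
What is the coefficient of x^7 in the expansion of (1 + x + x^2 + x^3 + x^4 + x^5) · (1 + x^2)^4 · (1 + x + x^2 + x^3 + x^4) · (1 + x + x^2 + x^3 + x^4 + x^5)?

(1 + x + x^2 + x^3 + x^4 + x^5) has coefficients 1,1,1,1,1,1 for degrees 0…5.
(1 + x^2)^4 has coefficients 1,0,4,0,6,0,4,0 for degrees 0…7.
Multiplying by (1 + x + x^2 + x^3 + x^4) gives running coefficients 1,1,5,5,11,10,14,10 for degrees 0…7.
Finally multiplying by (1 + x + x^2 + x^3 + x^4 + x^5), the product of all factors after the first has coefficients 1,2,7,12,23,33,46,55 for degrees 0…7.
[x^7] = 1·55 + 1·46 + 1·33 + 1·23 + 1·12 + 1·7 = 176.

176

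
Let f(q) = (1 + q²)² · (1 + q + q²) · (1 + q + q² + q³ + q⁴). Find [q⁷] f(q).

7

(1 + q²)² has coefficients 1,0,2,0,1 for degrees 0…4.
(1 + q + q²) has coefficients 1,1,1,0,0,0,0,0 for degrees 0…7.
Finally multiplying by (1 + q + q² + q³ + q⁴), the product of all factors after the first has coefficients 1,2,3,3,3,2,1,0 for degrees 0…7.
[q⁷] = 1·0 + 2·2 + 1·3 = 7.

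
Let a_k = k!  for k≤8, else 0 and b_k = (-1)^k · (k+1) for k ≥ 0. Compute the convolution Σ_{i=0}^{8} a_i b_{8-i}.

32019

The convolution is the x^8 coefficient of A(x)B(x).
Σ = 1·9 + 1·(-8) + 2·7 + 6·(-6) + 24·5 + 120·(-4) + 720·3 + 5040·(-2) + 40320·1 = 32019.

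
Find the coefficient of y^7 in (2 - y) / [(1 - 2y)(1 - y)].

383

The denominator gives the recurrence a_n = 3a_(n−1) − 2a_(n−2) for n ≥ 3; the numerator fixes a_0 = 2, a_1 = 5, a_2 = 11.
Iterating: 2, 5, 11, 23, 47, 95, 191, 383, so a_7 = 383.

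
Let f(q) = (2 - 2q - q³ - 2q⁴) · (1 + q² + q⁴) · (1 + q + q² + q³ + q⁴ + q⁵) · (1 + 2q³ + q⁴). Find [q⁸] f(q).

(2 - 2q - q³ - 2q⁴) has coefficients 2,-2,0,-1,-2 for degrees 0…4.
(1 + q² + q⁴) has coefficients 1,0,1,0,1,0,0,0,0 for degrees 0…8.
Multiplying by (1 + q + q² + q³ + q⁴ + q⁵) gives running coefficients 1,1,2,2,3,3,2,2,1 for degrees 0…8.
Finally multiplying by (1 + 2q³ + q⁴), the product of all factors after the first has coefficients 1,1,2,4,6,8,8,10,10 for degrees 0…8.
[q⁸] = 2·10 − 2·10 − 1·8 − 2·6 = -20.

-20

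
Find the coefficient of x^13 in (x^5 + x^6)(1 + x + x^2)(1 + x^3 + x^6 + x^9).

(x^5 + x^6) has coefficients 0,0,0,0,0,1,1 for degrees 0…6.
(1 + x + x^2) has coefficients 1,1,1,0,0,0,0,0,0,0,0,0,0,0 for degrees 0…13.
Finally multiplying by (1 + x^3 + x^6 + x^9), the product of all factors after the first has coefficients 1,1,1,1,1,1,1,1,1,1,1,1,0,0 for degrees 0…13.
[x^13] = 1·1 + 1·1 = 2.

2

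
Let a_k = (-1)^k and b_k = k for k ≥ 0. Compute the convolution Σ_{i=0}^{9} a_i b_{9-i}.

The convolution is the t^9 coefficient of A(t)B(t).
Σ = 1·9 − 1·8 + 1·7 − 1·6 + 1·5 − 1·4 + 1·3 − 1·2 + 1·1 − 1·0 = 5.

5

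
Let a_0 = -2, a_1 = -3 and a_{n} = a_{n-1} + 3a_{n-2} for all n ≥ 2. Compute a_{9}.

The ordinary generating function has denominator 1 - x - 3x^2.
Iterating the recurrence: a_0,…,a_{9} = -2, -3, -9, -18, -45, -99, -234, -531, -1233, -2826.

-2826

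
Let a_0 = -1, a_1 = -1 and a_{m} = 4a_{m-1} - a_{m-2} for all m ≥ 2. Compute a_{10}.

The ordinary generating function has denominator 1 - 4q + q^2.
Iterating the recurrence: a_0,…,a_{10} = -1, -1, -3, -11, -41, -153, -571, -2131, -7953, -29681, -110771.

-110771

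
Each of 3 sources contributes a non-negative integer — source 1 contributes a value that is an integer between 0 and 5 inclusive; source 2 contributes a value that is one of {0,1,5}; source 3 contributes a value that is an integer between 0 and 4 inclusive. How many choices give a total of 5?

The generating function for the choices is (1 + y + y² + y³ + y⁴ + y⁵)·(1 + y + y⁵)·(1 + y + y² + y³ + y⁴); the count is [y⁵].
(1 + y + y² + y³ + y⁴ + y⁵) has coefficients 1,1,1,1,1,1 for degrees 0…5.
(1 + y + y⁵) has coefficients 1,1,0,0,0,1 for degrees 0…5.
Finally multiplying by (1 + y + y² + y³ + y⁴), the product of all factors after the first has coefficients 1,2,2,2,2,2 for degrees 0…5.
[y⁵] = 1·2 + 1·2 + 1·2 + 1·2 + 1·2 + 1·1 = 11.

11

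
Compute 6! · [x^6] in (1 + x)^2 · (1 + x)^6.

The EGF product rule gives c_6 = Σ_{k_1+k_2=6} C(6; k_1,k_2) · ∏ g_i(k_i), where (1+x)^2 gives the falling factorial (2)_k; (1+x)^6 gives the falling factorial (6)_k.
g_1(k) for k = 0…6: 1, 2, 2, 0, 0, 0, 0.
g_2(k) for k = 0…6: 1, 6, 30, 120, 360, 720, 720.
c_6 = Σ_k C(6,k)·g_1(k)·g_2(6−k) = 1·1·720 + 6·2·720 + 15·2·360 = 720 + 8640 + 10800 = 20160.

20160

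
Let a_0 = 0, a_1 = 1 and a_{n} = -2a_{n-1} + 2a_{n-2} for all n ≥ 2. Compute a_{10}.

The ordinary generating function has denominator 1 + 2y - 2y^2.
Iterating the recurrence: a_0,…,a_{10} = 0, 1, -2, 6, -16, 44, -120, 328, -896, 2448, -6688.

-6688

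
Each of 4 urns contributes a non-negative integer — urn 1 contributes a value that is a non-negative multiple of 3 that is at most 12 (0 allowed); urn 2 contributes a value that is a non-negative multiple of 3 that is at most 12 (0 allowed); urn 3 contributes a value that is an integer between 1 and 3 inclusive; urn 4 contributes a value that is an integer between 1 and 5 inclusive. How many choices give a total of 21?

18

The generating function for the choices is (1 + x³ + x⁶ + x⁹ + x¹²)·(1 + x³ + x⁶ + x⁹ + x¹²)·(x + x² + x³)·(x + x² + x³ + x⁴ + x⁵); the count is [x²¹].
(1 + x³ + x⁶ + x⁹ + x¹²) has coefficients 1,0,0,1,0,0,1,0,0,1,0,0,1 for degrees 0…12.
(1 + x³ + x⁶ + x⁹ + x¹²) has coefficients 1,0,0,1,0,0,1,0,0,1,0,0,1,0,0,0,0,0,0,0,0,0 for degrees 0…21.
Multiplying by (x + x² + x³) gives running coefficients 0,1,1,1,1,1,1,1,1,1,1,1,1,1,1,1,0,0,0,0,0,0 for degrees 0…21.
Finally multiplying by (x + x² + x³ + x⁴ + x⁵), the product of all factors after the first has coefficients 0,0,1,2,3,4,5,5,5,5,5,5,5,5,5,5,5,4,3,2,1,0 for degrees 0…21.
[x²¹] = 1·0 + 1·3 + 1·5 + 1·5 + 1·5 = 18.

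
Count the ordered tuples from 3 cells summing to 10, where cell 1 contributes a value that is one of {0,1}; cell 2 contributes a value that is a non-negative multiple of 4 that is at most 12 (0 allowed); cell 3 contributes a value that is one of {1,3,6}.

2

The generating function for the choices is (1 + y)·(1 + y⁴ + y⁸ + y¹²)·(y + y³ + y⁶); the count is [y¹⁰].
(1 + y) has coefficients 1,1 for degrees 0…1.
(1 + y⁴ + y⁸ + y¹²) has coefficients 1,0,0,0,1,0,0,0,1,0,0 for degrees 0…10.
Finally multiplying by (y + y³ + y⁶), the product of all factors after the first has coefficients 0,1,0,1,0,1,1,1,0,1,1 for degrees 0…10.
[y¹⁰] = 1·1 + 1·1 = 2.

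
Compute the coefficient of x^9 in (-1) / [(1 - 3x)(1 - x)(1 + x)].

Partial fractions give a closed form: a_n = (-9/8)·3^n + (1/4)·1^n + (-1/8)·(-1)^n.
At n = 9: a_9 = -22143.

-22143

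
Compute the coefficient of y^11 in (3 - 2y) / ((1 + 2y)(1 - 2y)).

Partial fractions give a closed form: a_n = (2)·(-2)^n + (1)·2^n.
At n = 11: a_11 = -2048.

-2048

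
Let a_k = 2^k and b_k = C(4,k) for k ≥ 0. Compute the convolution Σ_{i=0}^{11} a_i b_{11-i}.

The convolution is the x^11 coefficient of A(x)B(x).
Σ = 1·0 + 2·0 + 4·0 + 8·0 + 16·0 + 32·0 + 64·0 + 128·1 + 256·4 + 512·6 + 1024·4 + 2048·1 = 10368.

10368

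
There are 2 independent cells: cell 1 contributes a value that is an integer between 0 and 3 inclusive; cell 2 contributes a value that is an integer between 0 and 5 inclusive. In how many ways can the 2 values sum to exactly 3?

4

The generating function for the choices is (1 + z + z² + z³)·(1 + z + z² + z³ + z⁴ + z⁵); the count is [z³].
(1 + z + z² + z³) has coefficients 1,1,1,1 for degrees 0…3.
(1 + z + z² + z³ + z⁴ + z⁵) has coefficients 1,1,1,1 for degrees 0…3.
[z³] = 1·1 + 1·1 + 1·1 + 1·1 = 4.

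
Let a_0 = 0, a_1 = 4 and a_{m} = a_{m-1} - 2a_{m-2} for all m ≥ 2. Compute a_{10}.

The ordinary generating function has denominator 1 - q + 2q^2.
Iterating the recurrence: a_0,…,a_{10} = 0, 4, 4, -4, -12, -4, 20, 28, -12, -68, -44.

-44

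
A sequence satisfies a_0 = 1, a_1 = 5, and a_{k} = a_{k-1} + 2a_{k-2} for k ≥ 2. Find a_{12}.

8191

The ordinary generating function has denominator 1 - q - 2q^2.
Iterating the recurrence: a_0,…,a_{12} = 1, 5, 7, 17, 31, 65, 127, 257, 511, 1025, 2047, 4097, 8191.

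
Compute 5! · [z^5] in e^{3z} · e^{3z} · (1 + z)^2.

25056

The EGF product rule gives c_5 = Σ_{k_1+k_2+k_3=5} C(5; k_1,k_2,k_3) · ∏ g_i(k_i), where e^{3z} gives (3)^k; e^{3z} gives (3)^k; (1+z)^2 gives the falling factorial (2)_k.
g_1(k) for k = 0…5: 1, 3, 9, 27, 81, 243.
g_2(k) for k = 0…5: 1, 3, 9, 27, 81, 243.
g_3(k) for k = 0…5: 1, 2, 2, 0, 0, 0.
First combine the last two factors: h(k) = Σ_j C(k,j)·g_2(j)·g_3(k−j) for k = 0…5: 1, 5, 23, 99, 405, 1593.
c_5 = Σ_k C(5,k)·g_1(k)·h(5−k) = 1·1·1593 + 5·3·405 + 10·9·99 + 10·27·23 + 5·81·5 + 1·243·1 = 1593 + 6075 + 8910 + 6210 + 2025 + 243 = 25056.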